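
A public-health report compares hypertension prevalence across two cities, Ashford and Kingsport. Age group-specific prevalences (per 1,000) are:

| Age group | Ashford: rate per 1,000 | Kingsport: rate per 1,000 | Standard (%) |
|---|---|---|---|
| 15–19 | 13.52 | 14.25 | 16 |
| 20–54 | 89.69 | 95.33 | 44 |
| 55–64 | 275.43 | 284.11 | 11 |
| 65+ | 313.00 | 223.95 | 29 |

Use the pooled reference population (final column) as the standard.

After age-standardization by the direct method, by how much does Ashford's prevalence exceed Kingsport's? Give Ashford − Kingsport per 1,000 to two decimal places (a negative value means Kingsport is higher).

Standard weights: 0.16, 0.44, 0.11, 0.29.
Ashford: 0.1600×13.52 + 0.4400×89.69 + 0.1100×275.43 + 0.2900×313.00 = 162.6941 per 1,000.
Kingsport: 0.1600×14.25 + 0.4400×95.33 + 0.1100×284.11 + 0.2900×223.95 = 140.4228 per 1,000.
Difference = 162.6941 − 140.4228 = 22.2713.

22.27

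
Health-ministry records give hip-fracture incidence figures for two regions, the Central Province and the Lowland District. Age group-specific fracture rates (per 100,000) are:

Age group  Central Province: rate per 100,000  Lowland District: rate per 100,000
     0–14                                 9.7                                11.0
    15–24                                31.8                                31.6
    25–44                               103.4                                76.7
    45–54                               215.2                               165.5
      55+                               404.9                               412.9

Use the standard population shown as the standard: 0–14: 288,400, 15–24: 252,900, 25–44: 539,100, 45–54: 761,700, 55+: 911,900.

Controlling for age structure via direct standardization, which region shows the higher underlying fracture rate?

Standard total = 2,754,000; weights = 0.1047, 0.0918, 0.1958, 0.2766, 0.3311.
The Central Province: 0.1047×9.7 + 0.0918×31.8 + 0.1958×103.4 + 0.2766×215.2 + 0.3311×404.9 = 217.7664 per 100,000.
The Lowland District: 0.1047×11.0 + 0.0918×31.6 + 0.1958×76.7 + 0.2766×165.5 + 0.3311×412.9 = 201.5606 per 100,000.

Central Province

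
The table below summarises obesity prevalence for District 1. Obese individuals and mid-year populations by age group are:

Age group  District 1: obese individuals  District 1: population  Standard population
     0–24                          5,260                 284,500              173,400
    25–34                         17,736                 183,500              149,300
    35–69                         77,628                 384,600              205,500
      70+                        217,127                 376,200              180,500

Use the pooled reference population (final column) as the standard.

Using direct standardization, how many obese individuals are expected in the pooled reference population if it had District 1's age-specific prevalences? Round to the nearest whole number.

Age-specific rates per 1,000 for District 1: 18.489, 96.654, 201.841, 577.158.
Expected obese individuals = Σ (standard pop × age-specific rate ÷ 1,000)
= 173,400×18.489/1,000 + 149,300×96.654/1,000 + 205,500×201.841/1,000 + 180,500×577.158/1,000
= 3205.92 + 14430.43 + 41478.30 + 104177.10 = 163291.75.

163292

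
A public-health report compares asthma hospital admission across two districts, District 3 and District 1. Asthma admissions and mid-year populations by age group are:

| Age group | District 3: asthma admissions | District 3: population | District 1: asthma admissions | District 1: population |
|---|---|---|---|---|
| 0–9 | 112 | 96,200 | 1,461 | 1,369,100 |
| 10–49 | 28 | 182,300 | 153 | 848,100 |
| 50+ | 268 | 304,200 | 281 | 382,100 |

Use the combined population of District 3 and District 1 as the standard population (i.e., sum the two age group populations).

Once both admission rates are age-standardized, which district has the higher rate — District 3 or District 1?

District 3

Age-specific rates per 10,000 for District 3: 11.64, 1.54, 8.81.
For District 1: 10.67, 1.80, 7.35.
Combined standard total = 3,182,000; weights = 0.4605, 0.3238, 0.2157.
District 3: 0.4605×11.64 + 0.3238×1.54 + 0.2157×8.81 = 7.7588 per 10,000.
District 1: 0.4605×10.67 + 0.3238×1.80 + 0.2157×7.35 = 7.0844 per 10,000.
The crude rates (7.00 vs 7.29) would put District 1 higher, but that reflects its age composition; once standardized to a common age structure, District 3 has the higher underlying rate.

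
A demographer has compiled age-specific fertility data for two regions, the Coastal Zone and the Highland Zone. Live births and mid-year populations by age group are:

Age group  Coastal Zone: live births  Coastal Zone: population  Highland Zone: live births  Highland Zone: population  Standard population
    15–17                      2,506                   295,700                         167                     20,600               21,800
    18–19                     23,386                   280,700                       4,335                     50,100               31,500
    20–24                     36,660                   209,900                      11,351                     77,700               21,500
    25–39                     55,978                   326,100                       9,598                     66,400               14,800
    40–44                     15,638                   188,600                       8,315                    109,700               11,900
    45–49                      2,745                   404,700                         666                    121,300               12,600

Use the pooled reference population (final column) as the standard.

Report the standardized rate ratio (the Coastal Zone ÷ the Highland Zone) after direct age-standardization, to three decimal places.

1.112

Age-specific rates per 1,000 for the Coastal Zone: 8.475, 83.313, 174.655, 171.659, 82.916, 6.783.
For the Highland Zone: 8.107, 86.527, 146.088, 144.548, 75.798, 5.491.
Standard total = 114,100; weights = 0.1911, 0.2761, 0.1884, 0.1297, 0.1043, 0.1104.
The Coastal Zone: 0.1911×8.475 + 0.2761×83.313 + 0.1884×174.655 + 0.1297×171.659 + 0.1043×82.916 + 0.1104×6.783 = 89.1929 per 1,000.
The Highland Zone: 0.1911×8.107 + 0.2761×86.527 + 0.1884×146.088 + 0.1297×144.548 + 0.1043×75.798 + 0.1104×5.491 = 80.2252 per 1,000.
Ratio = 89.1929 ÷ 80.2252 = 1.11178.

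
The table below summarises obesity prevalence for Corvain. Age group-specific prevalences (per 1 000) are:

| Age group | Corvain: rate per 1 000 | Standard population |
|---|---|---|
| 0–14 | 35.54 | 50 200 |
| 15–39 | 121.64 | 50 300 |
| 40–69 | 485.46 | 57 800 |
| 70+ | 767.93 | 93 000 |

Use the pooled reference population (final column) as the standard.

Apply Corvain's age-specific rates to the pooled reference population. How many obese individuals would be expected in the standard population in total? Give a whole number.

Expected obese individuals = Σ (standard pop × age-specific rate ÷ 1 000)
= 50 200×35.54/1 000 + 50 300×121.64/1 000 + 57 800×485.46/1 000 + 93 000×767.93/1 000
= 1784.11 + 6118.49 + 28059.59 + 71417.49 = 107379.68.

107380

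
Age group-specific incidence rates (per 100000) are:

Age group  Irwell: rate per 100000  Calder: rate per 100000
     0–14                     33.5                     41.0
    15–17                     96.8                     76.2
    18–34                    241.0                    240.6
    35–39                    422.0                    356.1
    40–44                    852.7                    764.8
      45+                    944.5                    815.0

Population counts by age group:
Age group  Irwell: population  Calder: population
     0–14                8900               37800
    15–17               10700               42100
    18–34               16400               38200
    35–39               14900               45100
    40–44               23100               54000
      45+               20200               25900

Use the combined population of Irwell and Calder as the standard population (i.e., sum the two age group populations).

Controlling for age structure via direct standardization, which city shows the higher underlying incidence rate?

Irwell

Combined standard total = 337300; weights = 0.1385, 0.1565, 0.1619, 0.1779, 0.2286, 0.1367.
Irwell: 0.1385×33.5 + 0.1565×96.8 + 0.1619×241.0 + 0.1779×422.0 + 0.2286×852.7 + 0.1367×944.5 = 457.8675 per 100000.
Calder: 0.1385×41.0 + 0.1565×76.2 + 0.1619×240.6 + 0.1779×356.1 + 0.2286×764.8 + 0.1367×815.0 = 406.1026 per 100000.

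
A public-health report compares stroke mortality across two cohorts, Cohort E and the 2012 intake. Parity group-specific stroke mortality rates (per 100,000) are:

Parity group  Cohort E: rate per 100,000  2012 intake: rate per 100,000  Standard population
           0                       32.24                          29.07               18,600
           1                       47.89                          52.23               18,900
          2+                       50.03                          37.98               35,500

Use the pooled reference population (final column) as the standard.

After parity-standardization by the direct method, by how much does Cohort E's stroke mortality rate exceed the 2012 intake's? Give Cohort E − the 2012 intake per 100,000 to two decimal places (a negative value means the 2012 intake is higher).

5.54

Standard total = 73,000; weights = 0.2548, 0.2589, 0.4863.
Cohort E: 0.2548×32.24 + 0.2589×47.89 + 0.4863×50.03 = 44.9432 per 100,000.
The 2012 intake: 0.2548×29.07 + 0.2589×52.23 + 0.4863×37.98 = 39.3992 per 100,000.
Difference = 44.9432 − 39.3992 = 5.5440.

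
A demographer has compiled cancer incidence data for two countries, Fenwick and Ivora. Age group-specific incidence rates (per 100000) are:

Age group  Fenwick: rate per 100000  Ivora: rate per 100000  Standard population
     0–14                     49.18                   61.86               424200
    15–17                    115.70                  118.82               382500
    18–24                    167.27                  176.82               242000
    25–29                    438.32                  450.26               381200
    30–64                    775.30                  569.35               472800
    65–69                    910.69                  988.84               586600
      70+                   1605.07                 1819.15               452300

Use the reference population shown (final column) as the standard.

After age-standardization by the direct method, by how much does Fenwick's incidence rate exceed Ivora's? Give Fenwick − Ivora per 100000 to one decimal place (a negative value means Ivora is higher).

-20.0

Standard total = 2941600; weights = 0.1442, 0.1300, 0.0823, 0.1296, 0.1607, 0.1994, 0.1538.
Fenwick: 0.1442×49.18 + 0.1300×115.70 + 0.0823×167.27 + 0.1296×438.32 + 0.1607×775.30 + 0.1994×910.69 + 0.1538×1605.07 = 645.7132 per 100000.
Ivora: 0.1442×61.86 + 0.1300×118.82 + 0.0823×176.82 + 0.1296×450.26 + 0.1607×569.35 + 0.1994×988.84 + 0.1538×1819.15 = 665.6796 per 100000.
Difference = 645.7132 − 665.6796 = -19.9663.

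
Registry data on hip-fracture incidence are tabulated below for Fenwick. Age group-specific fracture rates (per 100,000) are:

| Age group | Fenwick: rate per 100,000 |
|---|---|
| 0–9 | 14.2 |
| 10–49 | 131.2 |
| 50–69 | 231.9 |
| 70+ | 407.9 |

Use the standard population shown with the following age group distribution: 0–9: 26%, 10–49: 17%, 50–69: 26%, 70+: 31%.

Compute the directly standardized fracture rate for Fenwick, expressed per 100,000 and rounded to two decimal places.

212.74

Standard weights: 0.26, 0.17, 0.26, 0.31.
Standardized rate: 0.2600×14.2 + 0.1700×131.2 + 0.2600×231.9 + 0.3100×407.9 = 212.7390 per 100,000.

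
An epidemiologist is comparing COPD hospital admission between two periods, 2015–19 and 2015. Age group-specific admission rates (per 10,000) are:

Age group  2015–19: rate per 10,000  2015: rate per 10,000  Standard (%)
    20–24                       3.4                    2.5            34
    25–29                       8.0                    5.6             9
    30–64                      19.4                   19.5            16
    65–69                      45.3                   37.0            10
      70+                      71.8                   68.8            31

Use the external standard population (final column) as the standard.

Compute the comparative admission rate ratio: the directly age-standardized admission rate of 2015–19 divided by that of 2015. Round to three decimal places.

Standard weights: 0.34, 0.09, 0.16, 0.10, 0.31.
2015–19: 0.3400×3.4 + 0.0900×8.0 + 0.1600×19.4 + 0.1000×45.3 + 0.3100×71.8 = 31.7680 per 10,000.
2015: 0.3400×2.5 + 0.0900×5.6 + 0.1600×19.5 + 0.1000×37.0 + 0.3100×68.8 = 29.5020 per 10,000.
Ratio = 31.7680 ÷ 29.5020 = 1.07681.

1.077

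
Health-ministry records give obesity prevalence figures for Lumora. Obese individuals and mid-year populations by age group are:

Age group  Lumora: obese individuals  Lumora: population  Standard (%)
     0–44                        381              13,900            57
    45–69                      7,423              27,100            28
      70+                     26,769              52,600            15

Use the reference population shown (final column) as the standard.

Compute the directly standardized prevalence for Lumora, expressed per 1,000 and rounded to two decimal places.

Age-specific rates per 1,000 for Lumora: 27.410, 273.911, 508.916.
Standard weights: 0.57, 0.28, 0.15.
Standardized rate: 0.5700×27.410 + 0.2800×273.911 + 0.1500×508.916 = 168.6564 per 1,000.

168.66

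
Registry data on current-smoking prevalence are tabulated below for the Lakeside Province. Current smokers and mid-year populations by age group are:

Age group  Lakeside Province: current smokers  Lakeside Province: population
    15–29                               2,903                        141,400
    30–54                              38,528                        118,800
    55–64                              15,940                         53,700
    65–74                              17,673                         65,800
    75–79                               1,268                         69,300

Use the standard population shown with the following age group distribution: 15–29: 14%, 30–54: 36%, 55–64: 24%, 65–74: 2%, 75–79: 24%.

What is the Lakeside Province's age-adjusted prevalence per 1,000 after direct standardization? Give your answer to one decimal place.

Age-specific rates per 1,000 for the Lakeside Province: 20.530, 324.310, 296.834, 268.587, 18.297.
Standard weights: 0.14, 0.36, 0.24, 0.02, 0.24.
Standardized rate: 0.1400×20.530 + 0.3600×324.310 + 0.2400×296.834 + 0.0200×268.587 + 0.2400×18.297 = 200.6291 per 1,000.

200.6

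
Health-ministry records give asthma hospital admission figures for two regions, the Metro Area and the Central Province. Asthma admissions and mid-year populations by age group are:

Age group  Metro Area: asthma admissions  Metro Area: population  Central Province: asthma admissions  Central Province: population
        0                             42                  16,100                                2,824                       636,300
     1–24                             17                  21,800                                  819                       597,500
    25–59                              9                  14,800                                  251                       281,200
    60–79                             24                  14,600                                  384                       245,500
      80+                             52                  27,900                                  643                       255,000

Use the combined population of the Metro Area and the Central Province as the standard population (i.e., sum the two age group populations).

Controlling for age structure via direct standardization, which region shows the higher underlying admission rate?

Age-specific rates per 10,000 for the Metro Area: 26.09, 7.80, 6.08, 16.44, 18.64.
For the Central Province: 44.38, 13.71, 8.93, 15.64, 25.22.
Combined standard total = 2,110,700; weights = 0.3091, 0.2934, 0.1402, 0.1232, 0.1340.
The Metro Area: 0.3091×26.09 + 0.2934×7.80 + 0.1402×6.08 + 0.1232×16.44 + 0.1340×18.64 = 15.7279 per 10,000.
The Central Province: 0.3091×44.38 + 0.2934×13.71 + 0.1402×8.93 + 0.1232×15.64 + 0.1340×25.22 = 24.2987 per 10,000.

Central Province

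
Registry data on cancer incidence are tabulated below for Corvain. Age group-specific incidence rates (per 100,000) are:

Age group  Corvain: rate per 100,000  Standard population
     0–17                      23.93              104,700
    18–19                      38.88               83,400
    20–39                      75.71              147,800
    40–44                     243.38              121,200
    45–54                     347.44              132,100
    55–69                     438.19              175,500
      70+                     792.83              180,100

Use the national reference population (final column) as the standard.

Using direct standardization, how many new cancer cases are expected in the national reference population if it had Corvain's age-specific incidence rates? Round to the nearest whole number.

3120

Expected new cancer cases = Σ (standard pop × age-specific rate ÷ 100,000)
= 104,700×23.93/100,000 + 83,400×38.88/100,000 + 147,800×75.71/100,000 + 121,200×243.38/100,000 + 132,100×347.44/100,000 + 175,500×438.19/100,000 + 180,100×792.83/100,000
= 25.05 + 32.43 + 111.90 + 294.98 + 458.97 + 769.02 + 1427.89 = 3120.24.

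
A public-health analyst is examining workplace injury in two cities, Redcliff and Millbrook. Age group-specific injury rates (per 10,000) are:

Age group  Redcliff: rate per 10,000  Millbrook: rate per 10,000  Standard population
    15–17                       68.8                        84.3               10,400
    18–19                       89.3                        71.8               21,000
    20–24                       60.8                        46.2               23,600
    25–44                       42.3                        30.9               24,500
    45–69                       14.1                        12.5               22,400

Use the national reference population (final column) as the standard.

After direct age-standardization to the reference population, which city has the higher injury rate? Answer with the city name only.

Standard total = 101,900; weights = 0.1021, 0.2061, 0.2316, 0.2404, 0.2198.
Redcliff: 0.1021×68.8 + 0.2061×89.3 + 0.2316×60.8 + 0.2404×42.3 + 0.2198×14.1 = 52.7762 per 10,000.
Millbrook: 0.1021×84.3 + 0.2061×71.8 + 0.2316×46.2 + 0.2404×30.9 + 0.2198×12.5 = 44.2776 per 10,000.

Redcliff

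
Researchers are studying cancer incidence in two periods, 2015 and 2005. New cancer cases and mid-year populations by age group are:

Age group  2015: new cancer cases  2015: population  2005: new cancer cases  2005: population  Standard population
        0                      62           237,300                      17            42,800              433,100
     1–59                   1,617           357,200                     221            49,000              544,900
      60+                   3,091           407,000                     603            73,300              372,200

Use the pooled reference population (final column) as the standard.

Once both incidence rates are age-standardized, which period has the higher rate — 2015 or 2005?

Age-specific rates per 100,000 for 2015: 26.13, 452.69, 759.46.
For 2005: 39.72, 451.02, 822.65.
Standard total = 1,350,200; weights = 0.3208, 0.4036, 0.2757.
2015: 0.3208×26.13 + 0.4036×452.69 + 0.2757×759.46 = 400.4266 per 100,000.
2005: 0.3208×39.72 + 0.4036×451.02 + 0.2757×822.65 = 421.5321 per 100,000.

2005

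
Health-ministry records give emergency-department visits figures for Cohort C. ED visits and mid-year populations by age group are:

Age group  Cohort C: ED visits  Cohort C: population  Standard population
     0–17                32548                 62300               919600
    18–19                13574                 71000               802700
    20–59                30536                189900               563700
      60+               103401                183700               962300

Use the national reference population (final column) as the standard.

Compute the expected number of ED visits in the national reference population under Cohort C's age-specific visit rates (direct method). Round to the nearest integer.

Age-specific rates per 1000 for Cohort C: 522.440, 191.183, 160.800, 562.880.
Expected ED visits = Σ (standard pop × age-specific rate ÷ 1000)
= 919600×522.440/1000 + 802700×191.183/1000 + 563700×160.800/1000 + 962300×562.880/1000
= 480435.65 + 153462.67 + 90643.20 + 541659.13 = 1266200.65.

1266201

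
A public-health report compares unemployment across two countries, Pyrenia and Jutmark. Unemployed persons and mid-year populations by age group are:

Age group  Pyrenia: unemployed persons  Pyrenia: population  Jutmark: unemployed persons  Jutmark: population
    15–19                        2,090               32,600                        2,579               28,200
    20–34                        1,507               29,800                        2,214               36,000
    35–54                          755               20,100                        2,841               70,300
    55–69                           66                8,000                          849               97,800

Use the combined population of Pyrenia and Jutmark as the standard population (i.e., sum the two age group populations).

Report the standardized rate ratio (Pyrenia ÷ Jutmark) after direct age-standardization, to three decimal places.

0.811

Age-specific rates per 1,000 for Pyrenia: 64.110, 50.570, 37.562, 8.250.
For Jutmark: 91.454, 61.500, 40.413, 8.681.
Combined standard total = 322,800; weights = 0.1884, 0.2038, 0.2800, 0.3278.
Pyrenia: 0.1884×64.110 + 0.2038×50.570 + 0.2800×37.562 + 0.3278×8.250 = 35.6069 per 1,000.
Jutmark: 0.1884×91.454 + 0.2038×61.500 + 0.2800×40.413 + 0.3278×8.681 = 43.9245 per 1,000.
Ratio = 35.6069 ÷ 43.9245 = 0.81064.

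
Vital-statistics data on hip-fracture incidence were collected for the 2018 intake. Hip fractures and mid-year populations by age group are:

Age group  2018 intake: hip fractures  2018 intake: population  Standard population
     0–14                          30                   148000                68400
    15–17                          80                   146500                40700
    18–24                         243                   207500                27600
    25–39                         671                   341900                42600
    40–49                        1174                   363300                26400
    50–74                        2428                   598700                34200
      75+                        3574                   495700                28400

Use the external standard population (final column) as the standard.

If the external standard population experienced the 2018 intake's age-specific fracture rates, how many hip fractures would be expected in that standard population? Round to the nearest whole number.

Age-specific rates per 100000 for the 2018 intake: 20.27, 54.61, 117.11, 196.26, 323.15, 405.55, 721.00.
Expected hip fractures = Σ (standard pop × age-specific rate ÷ 100000)
= 68400×20.27/100000 + 40700×54.61/100000 + 27600×117.11/100000 + 42600×196.26/100000 + 26400×323.15/100000 + 34200×405.55/100000 + 28400×721.00/100000
= 13.86 + 22.23 + 32.32 + 83.61 + 85.31 + 138.70 + 204.76 = 580.79.

581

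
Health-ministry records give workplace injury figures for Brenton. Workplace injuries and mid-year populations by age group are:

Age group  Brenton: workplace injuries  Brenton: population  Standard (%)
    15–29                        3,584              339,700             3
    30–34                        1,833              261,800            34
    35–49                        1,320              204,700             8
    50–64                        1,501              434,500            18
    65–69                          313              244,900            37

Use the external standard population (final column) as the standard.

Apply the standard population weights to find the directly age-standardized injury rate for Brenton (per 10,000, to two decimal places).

Age-specific rates per 10,000 for Brenton: 105.50, 70.02, 64.48, 34.55, 12.78.
Standard weights: 0.03, 0.34, 0.08, 0.18, 0.37.
Standardized rate: 0.0300×105.50 + 0.3400×70.02 + 0.0800×64.48 + 0.1800×34.55 + 0.3700×12.78 = 43.0762 per 10,000.

43.08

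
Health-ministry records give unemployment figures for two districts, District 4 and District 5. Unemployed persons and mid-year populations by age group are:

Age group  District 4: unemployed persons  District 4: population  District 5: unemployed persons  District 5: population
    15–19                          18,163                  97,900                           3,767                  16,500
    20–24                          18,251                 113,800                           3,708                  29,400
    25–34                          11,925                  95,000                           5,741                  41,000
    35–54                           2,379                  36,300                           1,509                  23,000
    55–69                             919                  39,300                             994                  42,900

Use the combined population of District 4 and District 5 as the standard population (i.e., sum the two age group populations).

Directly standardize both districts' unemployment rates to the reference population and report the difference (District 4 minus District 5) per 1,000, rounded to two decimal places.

-3.64

Age-specific rates per 1,000 for District 4: 185.526, 160.378, 125.526, 65.537, 23.384.
For District 5: 228.303, 126.122, 140.024, 65.609, 23.170.
Combined standard total = 535,100; weights = 0.2138, 0.2676, 0.2542, 0.1108, 0.1536.
District 4: 0.2138×185.526 + 0.2676×160.378 + 0.2542×125.526 + 0.1108×65.537 + 0.1536×23.384 = 125.3418 per 1,000.
District 5: 0.2138×228.303 + 0.2676×126.122 + 0.2542×140.024 + 0.1108×65.609 + 0.1536×23.170 = 128.9798 per 1,000.
Difference = 125.3418 − 128.9798 = -3.6380.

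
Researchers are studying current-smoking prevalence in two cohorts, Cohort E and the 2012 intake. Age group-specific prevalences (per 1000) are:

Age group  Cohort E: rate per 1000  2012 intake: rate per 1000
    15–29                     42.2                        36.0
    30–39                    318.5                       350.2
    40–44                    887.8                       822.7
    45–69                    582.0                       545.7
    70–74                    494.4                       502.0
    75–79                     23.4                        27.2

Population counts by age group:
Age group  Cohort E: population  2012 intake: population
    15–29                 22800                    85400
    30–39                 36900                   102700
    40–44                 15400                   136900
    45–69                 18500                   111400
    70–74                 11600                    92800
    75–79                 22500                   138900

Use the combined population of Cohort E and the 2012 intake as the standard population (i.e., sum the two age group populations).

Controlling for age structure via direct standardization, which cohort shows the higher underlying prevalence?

Cohort E

Combined standard total = 795800; weights = 0.1360, 0.1754, 0.1914, 0.1632, 0.1312, 0.2028.
Cohort E: 0.1360×42.2 + 0.1754×318.5 + 0.1914×887.8 + 0.1632×582.0 + 0.1312×494.4 + 0.2028×23.4 = 396.1228 per 1000.
The 2012 intake: 0.1360×36.0 + 0.1754×350.2 + 0.1914×822.7 + 0.1632×545.7 + 0.1312×502.0 + 0.2028×27.2 = 384.2242 per 1000.
The crude rates (339.98 vs 393.39) would put the 2012 intake higher, but that reflects its age composition; once standardized to a common age structure, Cohort E has the higher underlying rate.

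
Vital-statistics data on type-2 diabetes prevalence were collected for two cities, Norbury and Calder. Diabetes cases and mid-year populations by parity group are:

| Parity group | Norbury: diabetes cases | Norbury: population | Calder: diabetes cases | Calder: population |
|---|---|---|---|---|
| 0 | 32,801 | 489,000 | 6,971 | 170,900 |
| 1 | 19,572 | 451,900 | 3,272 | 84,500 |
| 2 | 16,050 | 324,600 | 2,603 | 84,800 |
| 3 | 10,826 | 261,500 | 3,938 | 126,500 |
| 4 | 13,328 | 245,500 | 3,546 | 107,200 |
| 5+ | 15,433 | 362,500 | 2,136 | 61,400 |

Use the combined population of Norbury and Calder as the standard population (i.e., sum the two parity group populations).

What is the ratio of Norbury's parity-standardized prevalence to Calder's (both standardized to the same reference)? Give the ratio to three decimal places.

Parity-specific rates per 1,000 for Norbury: 67.078, 43.310, 49.445, 41.400, 54.289, 42.574.
For Calder: 40.790, 38.722, 30.696, 31.130, 33.078, 34.788.
Combined standard total = 2,770,300; weights = 0.2382, 0.1936, 0.1478, 0.1401, 0.1273, 0.1530.
Norbury: 0.2382×67.078 + 0.1936×43.310 + 0.1478×49.445 + 0.1401×41.400 + 0.1273×54.289 + 0.1530×42.574 = 50.8960 per 1,000.
Calder: 0.2382×40.790 + 0.1936×38.722 + 0.1478×30.696 + 0.1401×31.130 + 0.1273×33.078 + 0.1530×34.788 = 35.6447 per 1,000.
Ratio = 50.8960 ÷ 35.6447 = 1.42787.

1.428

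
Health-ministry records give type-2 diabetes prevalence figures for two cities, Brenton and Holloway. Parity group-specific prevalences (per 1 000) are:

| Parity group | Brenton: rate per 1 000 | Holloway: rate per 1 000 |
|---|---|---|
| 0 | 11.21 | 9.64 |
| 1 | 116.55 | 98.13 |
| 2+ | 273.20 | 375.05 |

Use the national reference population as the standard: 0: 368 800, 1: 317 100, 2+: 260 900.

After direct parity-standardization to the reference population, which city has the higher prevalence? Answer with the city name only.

Holloway

Standard total = 946 800; weights = 0.3895, 0.3349, 0.2756.
Brenton: 0.3895×11.21 + 0.3349×116.55 + 0.2756×273.20 = 118.6841 per 1 000.
Holloway: 0.3895×9.64 + 0.3349×98.13 + 0.2756×375.05 = 139.9692 per 1 000.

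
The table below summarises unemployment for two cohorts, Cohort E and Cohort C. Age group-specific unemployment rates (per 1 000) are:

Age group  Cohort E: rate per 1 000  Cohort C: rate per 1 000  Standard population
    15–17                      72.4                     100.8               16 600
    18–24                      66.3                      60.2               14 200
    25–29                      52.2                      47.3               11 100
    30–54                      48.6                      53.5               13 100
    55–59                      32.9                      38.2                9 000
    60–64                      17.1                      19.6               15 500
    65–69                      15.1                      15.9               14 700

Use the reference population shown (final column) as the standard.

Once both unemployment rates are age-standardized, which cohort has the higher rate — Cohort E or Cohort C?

Cohort C

Standard total = 94 200; weights = 0.1762, 0.1507, 0.1178, 0.1391, 0.0955, 0.1645, 0.1561.
Cohort E: 0.1762×72.4 + 0.1507×66.3 + 0.1178×52.2 + 0.1391×48.6 + 0.0955×32.9 + 0.1645×17.1 + 0.1561×15.1 = 43.9756 per 1 000.
Cohort C: 0.1762×100.8 + 0.1507×60.2 + 0.1178×47.3 + 0.1391×53.5 + 0.0955×38.2 + 0.1645×19.6 + 0.1561×15.9 = 49.2073 per 1 000.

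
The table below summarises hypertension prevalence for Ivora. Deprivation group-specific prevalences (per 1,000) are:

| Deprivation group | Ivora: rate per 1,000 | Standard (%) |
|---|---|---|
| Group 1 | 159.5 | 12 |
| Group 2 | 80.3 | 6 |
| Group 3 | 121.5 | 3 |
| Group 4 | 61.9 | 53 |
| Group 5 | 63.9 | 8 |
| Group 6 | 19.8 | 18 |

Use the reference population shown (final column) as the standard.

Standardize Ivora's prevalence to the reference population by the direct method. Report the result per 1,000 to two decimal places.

Standard weights: 0.12, 0.06, 0.03, 0.53, 0.08, 0.18.
Standardized rate: 0.1200×159.5 + 0.0600×80.3 + 0.0300×121.5 + 0.5300×61.9 + 0.0800×63.9 + 0.1800×19.8 = 69.0860 per 1,000.

69.09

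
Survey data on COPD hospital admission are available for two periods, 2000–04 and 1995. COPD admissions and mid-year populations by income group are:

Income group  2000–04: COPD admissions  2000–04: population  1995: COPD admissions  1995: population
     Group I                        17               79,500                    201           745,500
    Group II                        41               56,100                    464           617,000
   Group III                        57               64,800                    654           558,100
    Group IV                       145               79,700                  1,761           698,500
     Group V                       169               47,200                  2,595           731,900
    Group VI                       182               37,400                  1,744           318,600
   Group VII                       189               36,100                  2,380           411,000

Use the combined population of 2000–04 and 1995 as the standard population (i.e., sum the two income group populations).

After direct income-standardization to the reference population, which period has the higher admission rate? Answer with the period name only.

Income-specific rates per 10,000 for 2000–04: 2.14, 7.31, 8.80, 18.19, 35.81, 48.66, 52.35.
For 1995: 2.70, 7.52, 11.72, 25.21, 35.46, 54.74, 57.91.
Combined standard total = 4,481,400; weights = 0.1841, 0.1502, 0.1390, 0.1737, 0.1739, 0.0794, 0.0998.
2000–04: 0.1841×2.14 + 0.1502×7.31 + 0.1390×8.80 + 0.1737×18.19 + 0.1739×35.81 + 0.0794×48.66 + 0.0998×52.35 = 21.1872 per 10,000.
1995: 0.1841×2.70 + 0.1502×7.52 + 0.1390×11.72 + 0.1737×25.21 + 0.1739×35.46 + 0.0794×54.74 + 0.0998×57.91 = 23.9225 per 10,000.

1995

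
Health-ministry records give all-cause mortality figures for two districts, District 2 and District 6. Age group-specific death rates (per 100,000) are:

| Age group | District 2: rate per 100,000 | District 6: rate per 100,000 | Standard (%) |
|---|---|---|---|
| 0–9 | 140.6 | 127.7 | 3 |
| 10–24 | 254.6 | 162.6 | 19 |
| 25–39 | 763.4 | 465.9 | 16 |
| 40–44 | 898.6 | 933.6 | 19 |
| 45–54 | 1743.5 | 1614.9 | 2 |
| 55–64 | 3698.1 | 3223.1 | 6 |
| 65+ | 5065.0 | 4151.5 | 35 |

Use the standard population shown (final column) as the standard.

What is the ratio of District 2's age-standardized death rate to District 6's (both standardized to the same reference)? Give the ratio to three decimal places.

Standard weights: 0.03, 0.19, 0.16, 0.19, 0.02, 0.06, 0.35.
District 2: 0.0300×140.6 + 0.1900×254.6 + 0.1600×763.4 + 0.1900×898.6 + 0.0200×1743.5 + 0.0600×3698.1 + 0.3500×5065.0 = 2374.9760 per 100,000.
District 6: 0.0300×127.7 + 0.1900×162.6 + 0.1600×465.9 + 0.1900×933.6 + 0.0200×1614.9 + 0.0600×3223.1 + 0.3500×4151.5 = 1965.3620 per 100,000.
Ratio = 2374.9760 ÷ 1965.3620 = 1.20842.

1.208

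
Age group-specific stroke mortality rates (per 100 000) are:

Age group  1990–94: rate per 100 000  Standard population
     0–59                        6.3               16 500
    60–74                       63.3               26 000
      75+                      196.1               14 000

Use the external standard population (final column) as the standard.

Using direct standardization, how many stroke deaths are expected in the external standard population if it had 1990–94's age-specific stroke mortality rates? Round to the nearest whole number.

Expected stroke deaths = Σ (standard pop × age-specific rate ÷ 100 000)
= 16 500×6.3/100 000 + 26 000×63.3/100 000 + 14 000×196.1/100 000
= 1.04 + 16.46 + 27.45 = 44.95.

45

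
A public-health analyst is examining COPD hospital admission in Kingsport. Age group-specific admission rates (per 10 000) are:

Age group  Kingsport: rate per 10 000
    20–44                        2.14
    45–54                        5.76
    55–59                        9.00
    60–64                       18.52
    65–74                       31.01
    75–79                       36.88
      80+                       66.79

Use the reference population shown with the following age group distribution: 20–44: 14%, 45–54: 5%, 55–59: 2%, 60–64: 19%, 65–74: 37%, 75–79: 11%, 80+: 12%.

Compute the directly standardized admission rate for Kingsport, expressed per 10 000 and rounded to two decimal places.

27.83

Standard weights: 0.14, 0.05, 0.02, 0.19, 0.37, 0.11, 0.12.
Standardized rate: 0.1400×2.14 + 0.0500×5.76 + 0.0200×9.00 + 0.1900×18.52 + 0.3700×31.01 + 0.1100×36.88 + 0.1200×66.79 = 27.8317 per 10 000.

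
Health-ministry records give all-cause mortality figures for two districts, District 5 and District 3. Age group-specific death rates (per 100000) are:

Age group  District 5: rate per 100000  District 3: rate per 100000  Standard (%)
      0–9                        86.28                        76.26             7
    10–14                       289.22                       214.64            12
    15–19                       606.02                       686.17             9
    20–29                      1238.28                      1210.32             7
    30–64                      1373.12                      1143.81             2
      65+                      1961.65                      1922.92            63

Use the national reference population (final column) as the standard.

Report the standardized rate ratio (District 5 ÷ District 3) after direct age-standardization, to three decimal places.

1.024

Standard weights: 0.07, 0.12, 0.09, 0.07, 0.02, 0.63.
District 5: 0.0700×86.28 + 0.1200×289.22 + 0.0900×606.02 + 0.0700×1238.28 + 0.0200×1373.12 + 0.6300×1961.65 = 1445.2693 per 100000.
District 3: 0.0700×76.26 + 0.1200×214.64 + 0.0900×686.17 + 0.0700×1210.32 + 0.0200×1143.81 + 0.6300×1922.92 = 1411.8885 per 100000.
Ratio = 1445.2693 ÷ 1411.8885 = 1.02364.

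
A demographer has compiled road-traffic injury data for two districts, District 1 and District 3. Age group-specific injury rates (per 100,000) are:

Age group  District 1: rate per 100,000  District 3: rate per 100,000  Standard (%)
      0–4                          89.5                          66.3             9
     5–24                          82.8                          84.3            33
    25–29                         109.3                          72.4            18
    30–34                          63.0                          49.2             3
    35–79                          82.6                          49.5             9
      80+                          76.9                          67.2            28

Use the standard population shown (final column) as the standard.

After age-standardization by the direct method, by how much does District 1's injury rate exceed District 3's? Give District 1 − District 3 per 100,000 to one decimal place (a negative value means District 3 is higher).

Standard weights: 0.09, 0.33, 0.18, 0.03, 0.09, 0.28.
District 1: 0.0900×89.5 + 0.3300×82.8 + 0.1800×109.3 + 0.0300×63.0 + 0.0900×82.6 + 0.2800×76.9 = 85.9090 per 100,000.
District 3: 0.0900×66.3 + 0.3300×84.3 + 0.1800×72.4 + 0.0300×49.2 + 0.0900×49.5 + 0.2800×67.2 = 71.5650 per 100,000.
Difference = 85.9090 − 71.5650 = 14.3440.

14.3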